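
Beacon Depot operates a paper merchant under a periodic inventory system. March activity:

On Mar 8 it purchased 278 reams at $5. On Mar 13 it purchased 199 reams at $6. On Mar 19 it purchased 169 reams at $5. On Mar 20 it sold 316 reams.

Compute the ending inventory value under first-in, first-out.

Ending inventory = $1,811

Mar 20, 316 sold [FIFO — oldest first]: 278 @ $5 + 38 @ $6 = $1,618
Ending inventory: 161 @ $6 + 169 @ $5 = $1,811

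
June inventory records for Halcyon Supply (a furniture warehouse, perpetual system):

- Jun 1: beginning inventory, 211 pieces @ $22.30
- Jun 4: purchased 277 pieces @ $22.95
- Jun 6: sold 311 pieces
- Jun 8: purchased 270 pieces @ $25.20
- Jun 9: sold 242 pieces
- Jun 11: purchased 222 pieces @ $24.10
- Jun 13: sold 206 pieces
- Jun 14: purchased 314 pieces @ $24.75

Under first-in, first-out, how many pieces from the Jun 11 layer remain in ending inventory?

221

Jun 6, 311 sold [FIFO — oldest first]: 211 @ $22.30 + 100 @ $22.95 = $7,000.30
Jun 9, 242 sold [FIFO — oldest first]: 177 @ $22.95 + 65 @ $25.20 = $5,700.15
Jun 13, 206 sold [FIFO — oldest first]: 205 @ $25.20 + 1 @ $24.10 = $5,190.10
Total COGS = $7,000.30 + $5,700.15 + $5,190.10 = $17,890.55
Ending inventory: 221 @ $24.10 + 314 @ $24.75 = $13,097.60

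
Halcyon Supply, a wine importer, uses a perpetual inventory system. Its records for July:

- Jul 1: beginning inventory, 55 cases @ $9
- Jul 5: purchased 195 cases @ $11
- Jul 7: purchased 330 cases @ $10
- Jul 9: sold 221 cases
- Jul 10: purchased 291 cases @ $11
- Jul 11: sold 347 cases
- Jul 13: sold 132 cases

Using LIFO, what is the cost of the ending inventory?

Ending inventory = $1,771

Jul 9, 221 sold [LIFO — newest first]: 221 @ $10 = $2,210
Jul 11, 347 sold [LIFO — newest first]: 291 @ $11 + 56 @ $10 = $3,761
Jul 13, 132 sold [LIFO — newest first]: 53 @ $10 + 79 @ $11 = $1,399
Total COGS = $2,210 + $3,761 + $1,399 = $7,370
Ending inventory: 55 @ $9 + 116 @ $11 = $1,771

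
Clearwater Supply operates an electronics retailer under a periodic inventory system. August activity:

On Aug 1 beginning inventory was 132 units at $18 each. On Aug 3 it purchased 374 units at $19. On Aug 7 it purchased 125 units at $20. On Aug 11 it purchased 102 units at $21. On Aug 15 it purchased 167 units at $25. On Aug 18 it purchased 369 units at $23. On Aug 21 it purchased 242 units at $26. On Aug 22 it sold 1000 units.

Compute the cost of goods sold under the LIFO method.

COGS = $23,496

Aug 22, 1000 sold [LIFO — newest first]: 242 @ $26 + 369 @ $23 + 167 @ $25 + 102 @ $21 + 120 @ $20 = $23,496
Ending inventory: 132 @ $18 + 374 @ $19 + 5 @ $20 = $9,582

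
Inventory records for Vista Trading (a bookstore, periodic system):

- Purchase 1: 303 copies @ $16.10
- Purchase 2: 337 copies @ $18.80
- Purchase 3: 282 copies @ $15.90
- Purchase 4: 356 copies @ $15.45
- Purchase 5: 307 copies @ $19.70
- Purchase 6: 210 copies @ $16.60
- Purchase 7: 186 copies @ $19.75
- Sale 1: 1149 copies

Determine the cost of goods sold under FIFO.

Sale 1 (1149) [FIFO — oldest first]: 303 @ $16.10 + 337 @ $18.80 + 282 @ $15.90 + 227 @ $15.45 = $19,204.85
Ending inventory: 129 @ $15.45 + 307 @ $19.70 + 210 @ $16.60 + 186 @ $19.75 = $15,200.45
Check: goods available $34,405.30 = COGS $19,204.85 + ending $15,200.45

COGS = $19,204.85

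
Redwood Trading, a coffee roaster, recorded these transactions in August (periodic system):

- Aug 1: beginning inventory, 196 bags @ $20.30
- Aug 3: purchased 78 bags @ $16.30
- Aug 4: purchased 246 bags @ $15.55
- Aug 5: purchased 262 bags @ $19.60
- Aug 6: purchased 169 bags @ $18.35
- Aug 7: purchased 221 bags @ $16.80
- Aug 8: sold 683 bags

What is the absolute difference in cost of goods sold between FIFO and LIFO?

$160.90

FIFO COGS: 196 @ $20.30 + 78 @ $16.30 + 246 @ $15.55 + 163 @ $19.60 = $12,270.30
LIFO COGS: 221 @ $16.80 + 169 @ $18.35 + 262 @ $19.60 + 31 @ $15.55 = $12,431.20
Difference = |$12,270.30 − $12,431.20| = $160.90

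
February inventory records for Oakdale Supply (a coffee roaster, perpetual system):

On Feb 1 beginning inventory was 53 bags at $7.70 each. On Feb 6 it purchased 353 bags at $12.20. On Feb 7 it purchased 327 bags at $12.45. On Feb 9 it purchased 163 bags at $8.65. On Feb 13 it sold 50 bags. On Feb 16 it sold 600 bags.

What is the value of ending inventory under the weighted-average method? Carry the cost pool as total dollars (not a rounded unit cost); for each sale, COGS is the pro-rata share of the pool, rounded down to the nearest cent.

After Feb 1: 53 on hand, pool $408.10 (≈ $7.7000 each)
After Feb 6: 406 on hand, pool $4,714.70 (≈ $11.6126 each)
After Feb 7: 733 on hand, pool $8,785.85 (≈ $11.9862 each)
After Feb 9: 896 on hand, pool $10,195.80 (≈ $11.3792 each)
Feb 13, sell 50: 50/896 × $10,195.80 → $568.96
Feb 16, sell 600: 600/846 × $9,626.84 → $6,827.54
Total COGS = $568.96 + $6,827.54 = $7,396.50
Ending inventory (cost pool remaining) = $2,799.30
Check: goods available $10,195.80 = COGS $7,396.50 + ending $2,799.30

Ending inventory = $2,799.30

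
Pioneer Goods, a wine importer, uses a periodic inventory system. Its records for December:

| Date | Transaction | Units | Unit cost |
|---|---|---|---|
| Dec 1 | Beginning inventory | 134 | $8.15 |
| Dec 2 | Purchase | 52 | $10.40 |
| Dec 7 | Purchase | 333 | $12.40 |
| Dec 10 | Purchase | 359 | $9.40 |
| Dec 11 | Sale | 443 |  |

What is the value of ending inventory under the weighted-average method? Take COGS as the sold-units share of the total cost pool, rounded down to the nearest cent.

Ending inventory = $4,526.73

Dec 11, sell 443: 443/878 × $9,136.70 → $4,609.97
Ending inventory (cost pool remaining) = $4,526.73
Check: goods available $9,136.70 = COGS $4,609.97 + ending $4,526.73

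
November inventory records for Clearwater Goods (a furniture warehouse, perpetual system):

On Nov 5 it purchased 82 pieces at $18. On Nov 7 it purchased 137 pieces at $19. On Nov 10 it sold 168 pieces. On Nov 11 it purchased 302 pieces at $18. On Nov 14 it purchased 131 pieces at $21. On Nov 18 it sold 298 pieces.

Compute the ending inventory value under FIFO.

Ending inventory = $3,741

Nov 10, 168 sold [FIFO — oldest first]: 82 @ $18 + 86 @ $19 = $3,110
Nov 18, 298 sold [FIFO — oldest first]: 51 @ $19 + 247 @ $18 = $5,415
Total COGS = $3,110 + $5,415 = $8,525
Ending inventory: 55 @ $18 + 131 @ $21 = $3,741
Check: goods available $12,266 = COGS $8,525 + ending $3,741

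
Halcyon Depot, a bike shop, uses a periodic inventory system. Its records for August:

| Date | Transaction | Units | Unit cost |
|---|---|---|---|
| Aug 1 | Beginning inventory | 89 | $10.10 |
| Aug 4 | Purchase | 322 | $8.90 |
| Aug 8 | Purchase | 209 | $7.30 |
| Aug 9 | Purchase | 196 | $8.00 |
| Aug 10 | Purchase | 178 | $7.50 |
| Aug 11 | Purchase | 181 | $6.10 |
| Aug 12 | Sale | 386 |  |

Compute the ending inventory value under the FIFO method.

Aug 12, 386 sold [FIFO — oldest first]: 89 @ $10.10 + 297 @ $8.90 = $3,542.20
Ending inventory: 25 @ $8.90 + 209 @ $7.30 + 196 @ $8.00 + 178 @ $7.50 + 181 @ $6.10 = $5,755.30
Check: goods available $9,297.50 = COGS $3,542.20 + ending $5,755.30

Ending inventory = $5,755.30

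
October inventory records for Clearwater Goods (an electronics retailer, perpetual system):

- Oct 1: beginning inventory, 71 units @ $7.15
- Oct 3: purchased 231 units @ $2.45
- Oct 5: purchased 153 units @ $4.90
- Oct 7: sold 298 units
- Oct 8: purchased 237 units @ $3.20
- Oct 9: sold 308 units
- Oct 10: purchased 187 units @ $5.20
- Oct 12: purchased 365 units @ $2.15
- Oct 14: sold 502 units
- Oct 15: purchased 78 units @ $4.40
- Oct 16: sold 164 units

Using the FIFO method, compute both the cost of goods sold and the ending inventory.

Oct 7, 298 sold [FIFO — oldest first]: 71 @ $7.15 + 227 @ $2.45 = $1,063.80
Oct 9, 308 sold [FIFO — oldest first]: 4 @ $2.45 + 153 @ $4.90 + 151 @ $3.20 = $1,242.70
Oct 14, 502 sold [FIFO — oldest first]: 86 @ $3.20 + 187 @ $5.20 + 229 @ $2.15 = $1,739.95
Oct 16, 164 sold [FIFO — oldest first]: 136 @ $2.15 + 28 @ $4.40 = $415.60
Total COGS = $1,063.80 + $1,242.70 + $1,739.95 + $415.60 = $4,462.05
Ending inventory: 50 @ $4.40 = $220.00

COGS = $4,462.05; ending inventory = $220.00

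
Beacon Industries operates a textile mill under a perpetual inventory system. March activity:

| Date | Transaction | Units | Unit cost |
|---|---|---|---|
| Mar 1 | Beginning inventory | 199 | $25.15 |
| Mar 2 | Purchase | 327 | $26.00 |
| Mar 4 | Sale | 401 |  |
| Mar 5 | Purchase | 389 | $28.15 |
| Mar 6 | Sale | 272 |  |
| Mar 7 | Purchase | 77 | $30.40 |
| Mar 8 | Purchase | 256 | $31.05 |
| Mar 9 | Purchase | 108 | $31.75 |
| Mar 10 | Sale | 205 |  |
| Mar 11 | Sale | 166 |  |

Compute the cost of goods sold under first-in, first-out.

COGS = $28,412.60

Mar 4, 401 sold [FIFO — oldest first]: 199 @ $25.15 + 202 @ $26.00 = $10,256.85
Mar 6, 272 sold [FIFO — oldest first]: 125 @ $26.00 + 147 @ $28.15 = $7,388.05
Mar 10, 205 sold [FIFO — oldest first]: 205 @ $28.15 = $5,770.75
Mar 11, 166 sold [FIFO — oldest first]: 37 @ $28.15 + 77 @ $30.40 + 52 @ $31.05 = $4,996.95
Total COGS = $10,256.85 + $7,388.05 + $5,770.75 + $4,996.95 = $28,412.60
Ending inventory: 204 @ $31.05 + 108 @ $31.75 = $9,763.20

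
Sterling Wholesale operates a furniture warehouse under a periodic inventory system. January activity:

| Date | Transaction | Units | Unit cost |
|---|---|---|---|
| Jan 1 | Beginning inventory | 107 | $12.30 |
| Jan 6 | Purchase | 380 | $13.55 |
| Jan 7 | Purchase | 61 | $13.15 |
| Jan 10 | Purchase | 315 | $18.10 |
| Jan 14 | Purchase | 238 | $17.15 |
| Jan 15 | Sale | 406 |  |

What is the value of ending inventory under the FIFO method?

Ending inventory = $11,682.90

Jan 15, 406 sold [FIFO — oldest first]: 107 @ $12.30 + 299 @ $13.55 = $5,367.55
Ending inventory: 81 @ $13.55 + 61 @ $13.15 + 315 @ $18.10 + 238 @ $17.15 = $11,682.90
Check: goods available $17,050.45 = COGS $5,367.55 + ending $11,682.90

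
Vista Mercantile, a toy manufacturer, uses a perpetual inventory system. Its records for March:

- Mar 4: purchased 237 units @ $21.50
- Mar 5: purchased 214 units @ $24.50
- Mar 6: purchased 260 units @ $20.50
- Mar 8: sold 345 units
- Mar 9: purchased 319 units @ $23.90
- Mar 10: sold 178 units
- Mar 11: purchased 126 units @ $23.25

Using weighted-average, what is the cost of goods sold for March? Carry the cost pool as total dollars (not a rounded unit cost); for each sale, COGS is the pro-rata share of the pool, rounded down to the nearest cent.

After Mar 4: 237 on hand, pool $5,095.50 (≈ $21.5000 each)
After Mar 5: 451 on hand, pool $10,338.50 (≈ $22.9235 each)
After Mar 6: 711 on hand, pool $15,668.50 (≈ $22.0373 each)
Mar 8, sell 345: 345/711 × $15,668.50 → $7,602.85
After Mar 9: 685 on hand, pool $15,689.75 (≈ $22.9047 each)
Mar 10, sell 178: 178/685 × $15,689.75 → $4,077.04
After Mar 11: 633 on hand, pool $14,542.21 (≈ $22.9735 each)
Total COGS = $7,602.85 + $4,077.04 = $11,679.89
Ending inventory (cost pool remaining) = $14,542.21

COGS = $11,679.89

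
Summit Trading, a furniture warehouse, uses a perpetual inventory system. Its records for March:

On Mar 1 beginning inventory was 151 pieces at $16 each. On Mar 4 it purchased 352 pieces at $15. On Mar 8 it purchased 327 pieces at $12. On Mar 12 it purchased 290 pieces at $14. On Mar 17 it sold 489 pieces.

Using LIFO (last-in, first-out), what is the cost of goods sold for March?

Mar 17, 489 sold [LIFO — newest first]: 290 @ $14 + 199 @ $12 = $6,448
Ending inventory: 151 @ $16 + 352 @ $15 + 128 @ $12 = $9,232
Check: goods available $15,680 = COGS $6,448 + ending $9,232

COGS = $6,448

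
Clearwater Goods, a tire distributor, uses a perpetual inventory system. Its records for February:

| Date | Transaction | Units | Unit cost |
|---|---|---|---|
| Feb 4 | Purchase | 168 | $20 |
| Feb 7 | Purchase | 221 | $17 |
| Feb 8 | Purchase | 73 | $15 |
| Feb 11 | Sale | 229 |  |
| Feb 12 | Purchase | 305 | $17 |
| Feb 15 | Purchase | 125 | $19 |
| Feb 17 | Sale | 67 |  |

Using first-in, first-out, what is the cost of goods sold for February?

COGS = $5,536

Feb 11, 229 sold [FIFO — oldest first]: 168 @ $20 + 61 @ $17 = $4,397
Feb 17, 67 sold [FIFO — oldest first]: 67 @ $17 = $1,139
Total COGS = $4,397 + $1,139 = $5,536
Ending inventory: 93 @ $17 + 73 @ $15 + 305 @ $17 + 125 @ $19 = $10,236
Check: goods available $15,772 = COGS $5,536 + ending $10,236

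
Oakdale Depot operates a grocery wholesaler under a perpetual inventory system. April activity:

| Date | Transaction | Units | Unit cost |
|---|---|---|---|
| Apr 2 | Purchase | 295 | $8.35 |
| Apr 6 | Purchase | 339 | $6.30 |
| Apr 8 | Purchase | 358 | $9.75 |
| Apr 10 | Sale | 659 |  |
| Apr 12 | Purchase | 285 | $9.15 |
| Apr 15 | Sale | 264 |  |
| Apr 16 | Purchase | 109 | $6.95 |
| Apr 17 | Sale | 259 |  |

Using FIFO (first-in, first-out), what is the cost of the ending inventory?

Apr 10, 659 sold [FIFO — oldest first]: 295 @ $8.35 + 339 @ $6.30 + 25 @ $9.75 = $4,842.70
Apr 15, 264 sold [FIFO — oldest first]: 264 @ $9.75 = $2,574.00
Apr 17, 259 sold [FIFO — oldest first]: 69 @ $9.75 + 190 @ $9.15 = $2,411.25
Total COGS = $4,842.70 + $2,574.00 + $2,411.25 = $9,827.95
Ending inventory: 95 @ $9.15 + 109 @ $6.95 = $1,626.80

Ending inventory = $1,626.80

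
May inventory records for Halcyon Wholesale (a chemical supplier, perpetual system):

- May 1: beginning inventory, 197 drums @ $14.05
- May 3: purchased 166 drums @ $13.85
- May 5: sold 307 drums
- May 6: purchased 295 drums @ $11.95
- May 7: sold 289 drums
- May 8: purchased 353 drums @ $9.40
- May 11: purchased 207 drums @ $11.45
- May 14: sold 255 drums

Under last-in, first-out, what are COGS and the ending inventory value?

COGS = $10,555.05; ending inventory = $3,725.50

May 5, 307 sold [LIFO — newest first]: 166 @ $13.85 + 141 @ $14.05 = $4,280.15
May 7, 289 sold [LIFO — newest first]: 289 @ $11.95 = $3,453.55
May 14, 255 sold [LIFO — newest first]: 207 @ $11.45 + 48 @ $9.40 = $2,821.35
Total COGS = $4,280.15 + $3,453.55 + $2,821.35 = $10,555.05
Ending inventory: 56 @ $14.05 + 6 @ $11.95 + 305 @ $9.40 = $3,725.50
Check: goods available $14,280.55 = COGS $10,555.05 + ending $3,725.50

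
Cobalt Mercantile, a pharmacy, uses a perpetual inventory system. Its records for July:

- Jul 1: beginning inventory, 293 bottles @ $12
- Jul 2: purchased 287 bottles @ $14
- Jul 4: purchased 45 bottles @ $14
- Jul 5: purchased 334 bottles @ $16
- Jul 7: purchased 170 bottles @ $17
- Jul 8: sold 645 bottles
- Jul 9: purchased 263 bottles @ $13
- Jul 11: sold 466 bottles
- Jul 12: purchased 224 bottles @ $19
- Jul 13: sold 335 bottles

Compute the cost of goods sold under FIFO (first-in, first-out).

Jul 8, 645 sold [FIFO — oldest first]: 293 @ $12 + 287 @ $14 + 45 @ $14 + 20 @ $16 = $8,484
Jul 11, 466 sold [FIFO — oldest first]: 314 @ $16 + 152 @ $17 = $7,608
Jul 13, 335 sold [FIFO — oldest first]: 18 @ $17 + 263 @ $13 + 54 @ $19 = $4,751
Total COGS = $8,484 + $7,608 + $4,751 = $20,843
Ending inventory: 170 @ $19 = $3,230

COGS = $20,843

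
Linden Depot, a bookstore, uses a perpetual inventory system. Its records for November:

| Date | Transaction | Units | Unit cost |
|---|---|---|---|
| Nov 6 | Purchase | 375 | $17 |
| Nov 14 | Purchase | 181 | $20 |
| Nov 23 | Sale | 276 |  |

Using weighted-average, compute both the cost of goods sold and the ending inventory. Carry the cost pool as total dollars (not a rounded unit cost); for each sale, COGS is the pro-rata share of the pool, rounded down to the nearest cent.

COGS = $4,961.54; ending inventory = $5,033.46

After Nov 6: 375 on hand, pool $6,375.00 (≈ $17.0000 each)
After Nov 14: 556 on hand, pool $9,995.00 (≈ $17.9766 each)
Nov 23, sell 276: 276/556 × $9,995.00 → $4,961.54
Ending inventory (cost pool remaining) = $5,033.46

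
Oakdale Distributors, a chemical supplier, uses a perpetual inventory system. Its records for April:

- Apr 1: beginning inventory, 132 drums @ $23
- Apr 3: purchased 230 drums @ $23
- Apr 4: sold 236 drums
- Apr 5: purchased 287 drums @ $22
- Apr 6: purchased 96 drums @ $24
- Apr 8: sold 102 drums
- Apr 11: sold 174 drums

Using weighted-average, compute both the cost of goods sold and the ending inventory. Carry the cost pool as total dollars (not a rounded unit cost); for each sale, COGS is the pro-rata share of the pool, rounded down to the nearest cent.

After Apr 1: 132 on hand, pool $3,036.00 (≈ $23.0000 each)
After Apr 3: 362 on hand, pool $8,326.00 (≈ $23.0000 each)
Apr 4, sell 236: 236/362 × $8,326.00 → $5,428.00
After Apr 5: 413 on hand, pool $9,212.00 (≈ $22.3051 each)
After Apr 6: 509 on hand, pool $11,516.00 (≈ $22.6248 each)
Apr 8, sell 102: 102/509 × $11,516.00 → $2,307.72
Apr 11, sell 174: 174/407 × $9,208.28 → $3,936.70
Total COGS = $5,428.00 + $2,307.72 + $3,936.70 = $11,672.42
Ending inventory (cost pool remaining) = $5,271.58

COGS = $11,672.42; ending inventory = $5,271.58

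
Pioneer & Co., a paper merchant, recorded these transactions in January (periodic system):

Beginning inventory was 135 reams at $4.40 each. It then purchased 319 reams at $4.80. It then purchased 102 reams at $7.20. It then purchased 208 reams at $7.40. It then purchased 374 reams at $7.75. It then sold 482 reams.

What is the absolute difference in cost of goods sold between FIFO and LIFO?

FIFO COGS: 135 @ $4.40 + 319 @ $4.80 + 28 @ $7.20 = $2,326.80
LIFO COGS: 374 @ $7.75 + 108 @ $7.40 = $3,697.70
Difference = |$2,326.80 − $3,697.70| = $1,370.90

$1,370.90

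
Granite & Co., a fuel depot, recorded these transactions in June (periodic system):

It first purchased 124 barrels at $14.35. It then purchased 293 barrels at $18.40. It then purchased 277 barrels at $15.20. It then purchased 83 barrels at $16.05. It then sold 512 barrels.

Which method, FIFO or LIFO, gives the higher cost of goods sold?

FIFO

FIFO COGS: 124 @ $14.35 + 293 @ $18.40 + 95 @ $15.20 = $8,614.60
LIFO COGS: 83 @ $16.05 + 277 @ $15.20 + 152 @ $18.40 = $8,339.35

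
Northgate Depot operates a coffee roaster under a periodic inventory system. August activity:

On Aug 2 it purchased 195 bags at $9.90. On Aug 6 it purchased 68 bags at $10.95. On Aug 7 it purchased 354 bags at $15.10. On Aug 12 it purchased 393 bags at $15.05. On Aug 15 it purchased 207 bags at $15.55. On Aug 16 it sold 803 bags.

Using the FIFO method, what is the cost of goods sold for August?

COGS = $10,819.80

Aug 16, 803 sold [FIFO — oldest first]: 195 @ $9.90 + 68 @ $10.95 + 354 @ $15.10 + 186 @ $15.05 = $10,819.80
Ending inventory: 207 @ $15.05 + 207 @ $15.55 = $6,334.20
Check: goods available $17,154.00 = COGS $10,819.80 + ending $6,334.20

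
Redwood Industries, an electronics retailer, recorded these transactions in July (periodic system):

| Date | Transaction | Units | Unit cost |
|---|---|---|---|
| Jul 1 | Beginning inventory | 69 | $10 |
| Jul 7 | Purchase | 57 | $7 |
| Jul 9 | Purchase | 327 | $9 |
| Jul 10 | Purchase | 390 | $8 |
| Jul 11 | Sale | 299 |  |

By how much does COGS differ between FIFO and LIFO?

FIFO COGS: 69 @ $10 + 57 @ $7 + 173 @ $9 = $2,646
LIFO COGS: 299 @ $8 = $2,392
Difference = |$2,646 − $2,392| = $254

$254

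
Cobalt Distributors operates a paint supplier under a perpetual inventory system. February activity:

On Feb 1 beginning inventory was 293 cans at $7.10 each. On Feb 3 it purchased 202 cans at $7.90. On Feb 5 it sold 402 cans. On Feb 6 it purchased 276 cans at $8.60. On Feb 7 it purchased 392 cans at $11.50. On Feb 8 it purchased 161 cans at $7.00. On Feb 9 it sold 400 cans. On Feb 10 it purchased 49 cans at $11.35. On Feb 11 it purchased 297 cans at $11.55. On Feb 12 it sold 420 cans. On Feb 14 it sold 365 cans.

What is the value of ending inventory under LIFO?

Feb 5, 402 sold [LIFO — newest first]: 202 @ $7.90 + 200 @ $7.10 = $3,015.80
Feb 9, 400 sold [LIFO — newest first]: 161 @ $7.00 + 239 @ $11.50 = $3,875.50
Feb 12, 420 sold [LIFO — newest first]: 297 @ $11.55 + 49 @ $11.35 + 74 @ $11.50 = $4,837.50
Feb 14, 365 sold [LIFO — newest first]: 79 @ $11.50 + 276 @ $8.60 + 10 @ $7.10 = $3,353.10
Total COGS = $3,015.80 + $3,875.50 + $4,837.50 + $3,353.10 = $15,081.90
Ending inventory: 83 @ $7.10 = $589.30

Ending inventory = $589.30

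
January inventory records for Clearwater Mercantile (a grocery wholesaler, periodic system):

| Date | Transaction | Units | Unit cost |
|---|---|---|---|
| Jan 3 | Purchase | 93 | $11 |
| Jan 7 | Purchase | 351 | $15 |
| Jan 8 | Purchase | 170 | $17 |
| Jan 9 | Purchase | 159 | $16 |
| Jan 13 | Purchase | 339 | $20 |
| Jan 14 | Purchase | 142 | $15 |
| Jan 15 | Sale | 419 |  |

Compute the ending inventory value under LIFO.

Ending inventory = $12,962

Jan 15, 419 sold [LIFO — newest first]: 142 @ $15 + 277 @ $20 = $7,670
Ending inventory: 93 @ $11 + 351 @ $15 + 170 @ $17 + 159 @ $16 + 62 @ $20 = $12,962
Check: goods available $20,632 = COGS $7,670 + ending $12,962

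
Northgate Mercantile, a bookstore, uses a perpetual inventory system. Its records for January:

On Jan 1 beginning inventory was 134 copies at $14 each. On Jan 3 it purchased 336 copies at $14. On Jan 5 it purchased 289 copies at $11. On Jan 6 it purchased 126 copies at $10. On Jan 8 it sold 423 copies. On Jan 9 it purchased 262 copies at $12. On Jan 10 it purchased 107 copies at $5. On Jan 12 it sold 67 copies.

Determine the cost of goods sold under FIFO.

Jan 8, 423 sold [FIFO — oldest first]: 134 @ $14 + 289 @ $14 = $5,922
Jan 12, 67 sold [FIFO — oldest first]: 47 @ $14 + 20 @ $11 = $878
Total COGS = $5,922 + $878 = $6,800
Ending inventory: 269 @ $11 + 126 @ $10 + 262 @ $12 + 107 @ $5 = $7,898

COGS = $6,800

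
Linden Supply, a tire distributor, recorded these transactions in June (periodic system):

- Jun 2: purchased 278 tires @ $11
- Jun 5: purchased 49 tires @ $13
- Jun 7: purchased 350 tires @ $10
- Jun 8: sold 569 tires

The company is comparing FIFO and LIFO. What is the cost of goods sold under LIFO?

FIFO COGS: 278 @ $11 + 49 @ $13 + 242 @ $10 = $6,115
LIFO COGS: 350 @ $10 + 49 @ $13 + 170 @ $11 = $6,007

COGS = $6,007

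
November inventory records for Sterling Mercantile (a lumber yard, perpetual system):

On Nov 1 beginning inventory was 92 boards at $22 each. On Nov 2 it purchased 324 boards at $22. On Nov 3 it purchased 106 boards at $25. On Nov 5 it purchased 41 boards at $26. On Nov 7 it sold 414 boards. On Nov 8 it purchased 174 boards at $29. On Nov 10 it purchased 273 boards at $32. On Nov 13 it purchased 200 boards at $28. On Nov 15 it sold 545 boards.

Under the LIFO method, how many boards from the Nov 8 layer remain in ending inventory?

102

Nov 7, 414 sold [LIFO — newest first]: 41 @ $26 + 106 @ $25 + 267 @ $22 = $9,590
Nov 15, 545 sold [LIFO — newest first]: 200 @ $28 + 273 @ $32 + 72 @ $29 = $16,424
Total COGS = $9,590 + $16,424 = $26,014
Ending inventory: 92 @ $22 + 57 @ $22 + 102 @ $29 = $6,236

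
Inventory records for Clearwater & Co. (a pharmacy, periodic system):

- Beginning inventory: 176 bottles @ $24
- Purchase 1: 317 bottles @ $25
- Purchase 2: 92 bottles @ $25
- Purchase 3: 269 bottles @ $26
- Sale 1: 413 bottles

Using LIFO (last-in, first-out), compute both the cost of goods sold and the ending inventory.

COGS = $10,594; ending inventory = $10,849

Sale 1 (413) [LIFO — newest first]: 269 @ $26 + 92 @ $25 + 52 @ $25 = $10,594
Ending inventory: 176 @ $24 + 265 @ $25 = $10,849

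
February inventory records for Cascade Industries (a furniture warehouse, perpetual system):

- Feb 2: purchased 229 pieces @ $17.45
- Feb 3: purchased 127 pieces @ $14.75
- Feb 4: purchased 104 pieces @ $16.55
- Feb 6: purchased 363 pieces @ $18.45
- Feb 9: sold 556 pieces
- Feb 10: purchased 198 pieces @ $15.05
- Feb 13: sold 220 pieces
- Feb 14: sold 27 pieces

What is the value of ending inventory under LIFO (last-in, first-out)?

Feb 9, 556 sold [LIFO — newest first]: 363 @ $18.45 + 104 @ $16.55 + 89 @ $14.75 = $9,731.30
Feb 13, 220 sold [LIFO — newest first]: 198 @ $15.05 + 22 @ $14.75 = $3,304.40
Feb 14, 27 sold [LIFO — newest first]: 16 @ $14.75 + 11 @ $17.45 = $427.95
Total COGS = $9,731.30 + $3,304.40 + $427.95 = $13,463.65
Ending inventory: 218 @ $17.45 = $3,804.10

Ending inventory = $3,804.10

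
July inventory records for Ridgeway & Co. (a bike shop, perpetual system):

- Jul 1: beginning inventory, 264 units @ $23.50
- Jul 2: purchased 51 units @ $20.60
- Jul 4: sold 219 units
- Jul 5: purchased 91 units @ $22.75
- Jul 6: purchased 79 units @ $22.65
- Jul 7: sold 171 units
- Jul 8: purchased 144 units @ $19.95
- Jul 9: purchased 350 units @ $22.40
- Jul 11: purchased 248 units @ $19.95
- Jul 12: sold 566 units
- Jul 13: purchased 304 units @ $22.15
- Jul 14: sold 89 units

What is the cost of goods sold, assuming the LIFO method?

COGS = $22,923.85

Jul 4, 219 sold [LIFO — newest first]: 51 @ $20.60 + 168 @ $23.50 = $4,998.60
Jul 7, 171 sold [LIFO — newest first]: 79 @ $22.65 + 91 @ $22.75 + 1 @ $23.50 = $3,883.10
Jul 12, 566 sold [LIFO — newest first]: 248 @ $19.95 + 318 @ $22.40 = $12,070.80
Jul 14, 89 sold [LIFO — newest first]: 89 @ $22.15 = $1,971.35
Total COGS = $4,998.60 + $3,883.10 + $12,070.80 + $1,971.35 = $22,923.85
Ending inventory: 95 @ $23.50 + 144 @ $19.95 + 32 @ $22.40 + 215 @ $22.15 = $10,584.35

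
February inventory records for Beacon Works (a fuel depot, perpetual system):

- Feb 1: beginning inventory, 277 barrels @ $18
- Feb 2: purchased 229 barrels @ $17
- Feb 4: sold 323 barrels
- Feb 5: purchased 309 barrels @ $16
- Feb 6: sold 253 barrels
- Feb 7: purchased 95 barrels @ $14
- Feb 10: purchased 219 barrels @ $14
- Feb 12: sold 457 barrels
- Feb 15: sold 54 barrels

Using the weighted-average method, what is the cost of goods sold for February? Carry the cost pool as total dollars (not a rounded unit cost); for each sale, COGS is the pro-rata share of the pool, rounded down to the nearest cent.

After Feb 1: 277 on hand, pool $4,986.00 (≈ $18.0000 each)
After Feb 2: 506 on hand, pool $8,879.00 (≈ $17.5474 each)
Feb 4, sell 323: 323/506 × $8,879.00 → $5,667.82
After Feb 5: 492 on hand, pool $8,155.18 (≈ $16.5756 each)
Feb 6, sell 253: 253/492 × $8,155.18 → $4,193.61
After Feb 7: 334 on hand, pool $5,291.57 (≈ $15.8430 each)
After Feb 10: 553 on hand, pool $8,357.57 (≈ $15.1131 each)
Feb 12, sell 457: 457/553 × $8,357.57 → $6,906.70
Feb 15, sell 54: 54/96 × $1,450.87 → $816.11
Total COGS = $5,667.82 + $4,193.61 + $6,906.70 + $816.11 = $17,584.24
Ending inventory (cost pool remaining) = $634.76

COGS = $17,584.24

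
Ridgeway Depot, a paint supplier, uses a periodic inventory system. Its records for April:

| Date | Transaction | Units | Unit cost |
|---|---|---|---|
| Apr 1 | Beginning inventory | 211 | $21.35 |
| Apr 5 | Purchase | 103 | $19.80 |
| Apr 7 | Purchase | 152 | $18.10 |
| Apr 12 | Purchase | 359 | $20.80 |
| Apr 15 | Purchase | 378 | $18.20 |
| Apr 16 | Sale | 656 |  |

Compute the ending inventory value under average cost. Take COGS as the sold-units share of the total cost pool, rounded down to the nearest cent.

Ending inventory = $10,750.06

Apr 16, sell 656: 656/1203 × $23,642.25 → $12,892.19
Ending inventory (cost pool remaining) = $10,750.06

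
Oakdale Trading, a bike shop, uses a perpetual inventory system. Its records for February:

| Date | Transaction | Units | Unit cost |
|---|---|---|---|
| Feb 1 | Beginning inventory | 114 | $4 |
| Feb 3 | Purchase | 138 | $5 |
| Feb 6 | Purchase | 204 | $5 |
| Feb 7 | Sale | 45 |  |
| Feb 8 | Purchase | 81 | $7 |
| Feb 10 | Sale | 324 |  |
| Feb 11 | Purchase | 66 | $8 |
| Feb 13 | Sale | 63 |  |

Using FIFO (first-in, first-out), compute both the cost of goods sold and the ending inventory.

Feb 7, 45 sold [FIFO — oldest first]: 45 @ $4 = $180
Feb 10, 324 sold [FIFO — oldest first]: 69 @ $4 + 138 @ $5 + 117 @ $5 = $1,551
Feb 13, 63 sold [FIFO — oldest first]: 63 @ $5 = $315
Total COGS = $180 + $1,551 + $315 = $2,046
Ending inventory: 24 @ $5 + 81 @ $7 + 66 @ $8 = $1,215

COGS = $2,046; ending inventory = $1,215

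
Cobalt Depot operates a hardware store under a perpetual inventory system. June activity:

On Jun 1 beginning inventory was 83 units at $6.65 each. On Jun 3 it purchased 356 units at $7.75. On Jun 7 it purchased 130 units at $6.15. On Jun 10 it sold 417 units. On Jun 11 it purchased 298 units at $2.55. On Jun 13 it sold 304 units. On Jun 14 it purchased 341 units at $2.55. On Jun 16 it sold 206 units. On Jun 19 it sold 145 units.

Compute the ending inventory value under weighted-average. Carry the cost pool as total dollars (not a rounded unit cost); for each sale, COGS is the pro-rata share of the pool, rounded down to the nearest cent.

Ending inventory = $411.18

After Jun 1: 83 on hand, pool $551.95 (≈ $6.6500 each)
After Jun 3: 439 on hand, pool $3,310.95 (≈ $7.5420 each)
After Jun 7: 569 on hand, pool $4,110.45 (≈ $7.2240 each)
Jun 10, sell 417: 417/569 × $4,110.45 → $3,012.40
After Jun 11: 450 on hand, pool $1,857.95 (≈ $4.1288 each)
Jun 13, sell 304: 304/450 × $1,857.95 → $1,255.14
After Jun 14: 487 on hand, pool $1,472.36 (≈ $3.0233 each)
Jun 16, sell 206: 206/487 × $1,472.36 → $622.80
Jun 19, sell 145: 145/281 × $849.56 → $438.38
Total COGS = $3,012.40 + $1,255.14 + $622.80 + $438.38 = $5,328.72
Ending inventory (cost pool remaining) = $411.18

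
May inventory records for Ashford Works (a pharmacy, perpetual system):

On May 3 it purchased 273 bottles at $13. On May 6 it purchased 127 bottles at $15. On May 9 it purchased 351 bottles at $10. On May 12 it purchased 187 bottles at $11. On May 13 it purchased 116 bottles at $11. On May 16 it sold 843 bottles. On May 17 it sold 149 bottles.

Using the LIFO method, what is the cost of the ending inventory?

Ending inventory = $806

May 16, 843 sold [LIFO — newest first]: 116 @ $11 + 187 @ $11 + 351 @ $10 + 127 @ $15 + 62 @ $13 = $9,554
May 17, 149 sold [LIFO — newest first]: 149 @ $13 = $1,937
Total COGS = $9,554 + $1,937 = $11,491
Ending inventory: 62 @ $13 = $806
Check: goods available $12,297 = COGS $11,491 + ending $806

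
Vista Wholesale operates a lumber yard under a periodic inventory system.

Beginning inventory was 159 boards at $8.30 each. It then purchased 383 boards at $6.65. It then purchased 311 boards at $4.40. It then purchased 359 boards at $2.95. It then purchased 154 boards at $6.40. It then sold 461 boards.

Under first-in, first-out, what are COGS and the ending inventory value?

Sale 1 (461) [FIFO — oldest first]: 159 @ $8.30 + 302 @ $6.65 = $3,328.00
Ending inventory: 81 @ $6.65 + 311 @ $4.40 + 359 @ $2.95 + 154 @ $6.40 = $3,951.70

COGS = $3,328.00; ending inventory = $3,951.70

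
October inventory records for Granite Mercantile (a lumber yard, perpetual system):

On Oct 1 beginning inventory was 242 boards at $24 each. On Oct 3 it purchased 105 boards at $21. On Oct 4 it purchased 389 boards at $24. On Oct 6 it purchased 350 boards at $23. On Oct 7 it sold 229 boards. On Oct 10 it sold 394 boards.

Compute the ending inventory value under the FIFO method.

Ending inventory = $10,762

Oct 7, 229 sold [FIFO — oldest first]: 229 @ $24 = $5,496
Oct 10, 394 sold [FIFO — oldest first]: 13 @ $24 + 105 @ $21 + 276 @ $24 = $9,141
Total COGS = $5,496 + $9,141 = $14,637
Ending inventory: 113 @ $24 + 350 @ $23 = $10,762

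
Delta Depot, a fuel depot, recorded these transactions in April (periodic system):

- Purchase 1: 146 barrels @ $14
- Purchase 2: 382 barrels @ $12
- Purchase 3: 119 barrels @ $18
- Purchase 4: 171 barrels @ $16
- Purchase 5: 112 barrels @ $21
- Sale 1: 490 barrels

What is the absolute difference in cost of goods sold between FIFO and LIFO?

FIFO COGS: 146 @ $14 + 344 @ $12 = $6,172
LIFO COGS: 112 @ $21 + 171 @ $16 + 119 @ $18 + 88 @ $12 = $8,286
Difference = |$6,172 − $8,286| = $2,114

$2,114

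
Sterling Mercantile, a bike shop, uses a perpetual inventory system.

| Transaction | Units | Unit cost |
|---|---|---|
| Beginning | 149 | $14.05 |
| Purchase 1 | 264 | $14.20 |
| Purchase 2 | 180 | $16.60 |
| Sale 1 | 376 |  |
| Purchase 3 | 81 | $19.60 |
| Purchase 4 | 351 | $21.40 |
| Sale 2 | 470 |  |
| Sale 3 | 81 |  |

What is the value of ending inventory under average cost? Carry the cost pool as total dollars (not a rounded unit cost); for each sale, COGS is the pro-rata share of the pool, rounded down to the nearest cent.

Ending inventory = $1,861.90

After Beginning: 149 on hand, pool $2,093.45 (≈ $14.0500 each)
After Purchase 1: 413 on hand, pool $5,842.25 (≈ $14.1459 each)
After Purchase 2: 593 on hand, pool $8,830.25 (≈ $14.8908 each)
Sale 1, sell 376: 376/593 × $8,830.25 → $5,598.94
After Purchase 3: 298 on hand, pool $4,818.91 (≈ $16.1708 each)
After Purchase 4: 649 on hand, pool $12,330.31 (≈ $18.9989 each)
Sale 2, sell 470: 470/649 × $12,330.31 → $8,929.50
Sale 3, sell 81: 81/179 × $3,400.81 → $1,538.91
Total COGS = $5,598.94 + $8,929.50 + $1,538.91 = $16,067.35
Ending inventory (cost pool remaining) = $1,861.90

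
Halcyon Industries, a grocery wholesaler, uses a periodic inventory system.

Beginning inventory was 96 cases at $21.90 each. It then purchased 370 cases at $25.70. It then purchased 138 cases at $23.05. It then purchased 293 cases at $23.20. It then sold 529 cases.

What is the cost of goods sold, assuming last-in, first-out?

Sale 1 (529) [LIFO — newest first]: 293 @ $23.20 + 138 @ $23.05 + 98 @ $25.70 = $12,497.10
Ending inventory: 96 @ $21.90 + 272 @ $25.70 = $9,092.80
Check: goods available $21,589.90 = COGS $12,497.10 + ending $9,092.80

COGS = $12,497.10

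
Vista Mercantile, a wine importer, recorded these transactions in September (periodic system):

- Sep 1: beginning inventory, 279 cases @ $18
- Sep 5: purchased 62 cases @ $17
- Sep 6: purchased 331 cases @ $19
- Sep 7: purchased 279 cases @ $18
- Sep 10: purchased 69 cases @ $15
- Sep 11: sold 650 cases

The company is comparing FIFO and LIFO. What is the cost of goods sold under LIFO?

FIFO COGS: 279 @ $18 + 62 @ $17 + 309 @ $19 = $11,947
LIFO COGS: 69 @ $15 + 279 @ $18 + 302 @ $19 = $11,795

COGS = $11,795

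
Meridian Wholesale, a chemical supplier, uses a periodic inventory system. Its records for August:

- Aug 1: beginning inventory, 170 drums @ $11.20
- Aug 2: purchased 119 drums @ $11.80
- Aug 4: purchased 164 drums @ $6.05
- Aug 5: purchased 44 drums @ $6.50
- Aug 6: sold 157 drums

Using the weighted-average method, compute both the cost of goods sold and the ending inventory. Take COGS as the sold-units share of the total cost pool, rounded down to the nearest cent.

Aug 6, sell 157: 157/497 × $4,586.40 → $1,448.82
Ending inventory (cost pool remaining) = $3,137.58

COGS = $1,448.82; ending inventory = $3,137.58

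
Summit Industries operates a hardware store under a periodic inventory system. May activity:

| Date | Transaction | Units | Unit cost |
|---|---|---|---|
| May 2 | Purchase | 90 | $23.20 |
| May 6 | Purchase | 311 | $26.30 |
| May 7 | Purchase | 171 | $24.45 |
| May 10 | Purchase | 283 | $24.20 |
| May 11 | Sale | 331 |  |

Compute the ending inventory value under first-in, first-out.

Ending inventory = $12,870.55

May 11, 331 sold [FIFO — oldest first]: 90 @ $23.20 + 241 @ $26.30 = $8,426.30
Ending inventory: 70 @ $26.30 + 171 @ $24.45 + 283 @ $24.20 = $12,870.55
Check: goods available $21,296.85 = COGS $8,426.30 + ending $12,870.55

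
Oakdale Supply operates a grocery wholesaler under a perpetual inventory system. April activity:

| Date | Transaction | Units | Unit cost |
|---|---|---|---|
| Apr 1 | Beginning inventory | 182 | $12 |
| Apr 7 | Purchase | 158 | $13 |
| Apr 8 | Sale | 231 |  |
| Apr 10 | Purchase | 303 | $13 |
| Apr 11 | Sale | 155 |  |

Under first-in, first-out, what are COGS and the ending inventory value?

COGS = $4,836; ending inventory = $3,341

Apr 8, 231 sold [FIFO — oldest first]: 182 @ $12 + 49 @ $13 = $2,821
Apr 11, 155 sold [FIFO — oldest first]: 109 @ $13 + 46 @ $13 = $2,015
Total COGS = $2,821 + $2,015 = $4,836
Ending inventory: 257 @ $13 = $3,341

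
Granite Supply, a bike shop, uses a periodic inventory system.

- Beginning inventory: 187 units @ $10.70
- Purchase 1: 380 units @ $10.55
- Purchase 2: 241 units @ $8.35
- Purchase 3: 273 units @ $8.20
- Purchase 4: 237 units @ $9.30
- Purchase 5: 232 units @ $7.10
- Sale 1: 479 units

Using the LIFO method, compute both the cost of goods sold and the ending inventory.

Sale 1 (479) [LIFO — newest first]: 232 @ $7.10 + 237 @ $9.30 + 10 @ $8.20 = $3,933.30
Ending inventory: 187 @ $10.70 + 380 @ $10.55 + 241 @ $8.35 + 263 @ $8.20 = $10,178.85

COGS = $3,933.30; ending inventory = $10,178.85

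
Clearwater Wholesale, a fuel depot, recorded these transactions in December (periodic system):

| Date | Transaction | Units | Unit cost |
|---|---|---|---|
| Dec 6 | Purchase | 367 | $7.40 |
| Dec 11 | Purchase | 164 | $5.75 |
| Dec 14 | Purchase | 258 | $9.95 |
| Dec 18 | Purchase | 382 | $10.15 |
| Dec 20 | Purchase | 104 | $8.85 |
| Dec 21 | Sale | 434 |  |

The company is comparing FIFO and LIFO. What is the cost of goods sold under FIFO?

FIFO COGS: 367 @ $7.40 + 67 @ $5.75 = $3,101.05
LIFO COGS: 104 @ $8.85 + 330 @ $10.15 = $4,269.90

COGS = $3,101.05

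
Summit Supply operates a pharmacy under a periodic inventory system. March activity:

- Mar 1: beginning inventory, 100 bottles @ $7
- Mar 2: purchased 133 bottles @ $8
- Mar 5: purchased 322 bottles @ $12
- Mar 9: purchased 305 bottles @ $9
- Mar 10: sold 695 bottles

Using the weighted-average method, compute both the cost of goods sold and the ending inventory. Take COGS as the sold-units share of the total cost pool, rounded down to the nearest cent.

Mar 10, sell 695: 695/860 × $8,373.00 → $6,766.55
Ending inventory (cost pool remaining) = $1,606.45

COGS = $6,766.55; ending inventory = $1,606.45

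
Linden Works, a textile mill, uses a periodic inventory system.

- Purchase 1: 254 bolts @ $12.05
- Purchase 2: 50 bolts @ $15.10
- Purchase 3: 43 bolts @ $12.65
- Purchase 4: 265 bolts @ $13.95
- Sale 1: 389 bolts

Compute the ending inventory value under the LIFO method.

Ending inventory = $2,687.15

Sale 1 (389) [LIFO — newest first]: 265 @ $13.95 + 43 @ $12.65 + 50 @ $15.10 + 31 @ $12.05 = $5,369.25
Ending inventory: 223 @ $12.05 = $2,687.15
Check: goods available $8,056.40 = COGS $5,369.25 + ending $2,687.15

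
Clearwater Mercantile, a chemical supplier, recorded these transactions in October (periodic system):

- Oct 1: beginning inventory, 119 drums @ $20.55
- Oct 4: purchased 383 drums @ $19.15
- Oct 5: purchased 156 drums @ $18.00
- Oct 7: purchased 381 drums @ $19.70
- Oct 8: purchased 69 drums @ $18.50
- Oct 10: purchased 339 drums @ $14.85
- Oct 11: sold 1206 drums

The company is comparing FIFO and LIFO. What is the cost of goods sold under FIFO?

FIFO COGS: 119 @ $20.55 + 383 @ $19.15 + 156 @ $18.00 + 381 @ $19.70 + 69 @ $18.50 + 98 @ $14.85 = $22,825.40
LIFO COGS: 339 @ $14.85 + 69 @ $18.50 + 381 @ $19.70 + 156 @ $18.00 + 261 @ $19.15 = $21,622.50

COGS = $22,825.40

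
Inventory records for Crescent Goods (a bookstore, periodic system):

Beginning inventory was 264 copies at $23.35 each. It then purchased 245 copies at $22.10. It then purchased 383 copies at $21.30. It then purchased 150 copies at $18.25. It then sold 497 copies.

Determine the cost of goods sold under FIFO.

COGS = $11,313.70

Sale 1 (497) [FIFO — oldest first]: 264 @ $23.35 + 233 @ $22.10 = $11,313.70
Ending inventory: 12 @ $22.10 + 383 @ $21.30 + 150 @ $18.25 = $11,160.60
Check: goods available $22,474.30 = COGS $11,313.70 + ending $11,160.60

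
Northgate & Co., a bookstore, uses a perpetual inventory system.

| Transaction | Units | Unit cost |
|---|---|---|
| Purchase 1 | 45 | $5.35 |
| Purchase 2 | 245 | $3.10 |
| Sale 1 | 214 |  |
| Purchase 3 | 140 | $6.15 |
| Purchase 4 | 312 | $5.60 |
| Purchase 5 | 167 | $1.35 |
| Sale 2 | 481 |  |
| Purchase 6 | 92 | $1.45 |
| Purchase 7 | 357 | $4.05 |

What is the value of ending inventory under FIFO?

Sale 1 (214) [FIFO — oldest first]: 45 @ $5.35 + 169 @ $3.10 = $764.65
Sale 2 (481) [FIFO — oldest first]: 76 @ $3.10 + 140 @ $6.15 + 265 @ $5.60 = $2,580.60
Total COGS = $764.65 + $2,580.60 = $3,345.25
Ending inventory: 47 @ $5.60 + 167 @ $1.35 + 92 @ $1.45 + 357 @ $4.05 = $2,067.90

Ending inventory = $2,067.90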